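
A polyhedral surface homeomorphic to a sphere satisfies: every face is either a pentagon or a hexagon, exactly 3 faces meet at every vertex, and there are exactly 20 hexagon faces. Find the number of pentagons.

Let x be the number of pentagons; then F = 20 + x.
Edge–face incidences: 2E = 6·20 + 5·x = 120 + 5x.
Every vertex has degree 3, so 3V = 2E.
Euler: V − E + F = 2 ⇒ (2E)/3 − E + (20 + x) = 2.
Multiply by 6: 2·(2E) − 3·(2E) + 6·(20 + x) = 12, i.e. 120 + 6x − (120 + 5x) = 12.
Collecting terms: x = 12.
Then 2E = 120 + 5·12 = 180, so E = 90, V = 2E/3 = 60, F = 20 + 12 = 32.

12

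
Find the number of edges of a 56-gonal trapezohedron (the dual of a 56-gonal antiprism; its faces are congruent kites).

224

The n-trapezohedron (dual of the n-antiprism) has V = 2·56 + 2 = 114, E = 4·56 = 224, F = 2·56 = 112.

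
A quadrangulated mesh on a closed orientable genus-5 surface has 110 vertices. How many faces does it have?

118

χ = 2 − 2·5 = -8, and every face is a square so 4F = 2E.
V − E + F = -8 with E = 4F/2 gives 110 − (4/2 − 1)·F = -8, so F = 118 and E = 236.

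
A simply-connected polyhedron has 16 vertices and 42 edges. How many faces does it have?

28

Here V − E + F = 2.
F = 2 − V + E = 2 − 16 + 42 = 28.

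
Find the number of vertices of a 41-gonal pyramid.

42

A pyramid on an n-gon base has one n-gon and n triangles: V = 41 + 1 = 42, E = 2·41 = 82, F = 41 + 1 = 42.
Check: V − E + F = 42 − 82 + 42 = 2.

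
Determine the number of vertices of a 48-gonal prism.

96

A prism on an n-gon has two n-gon bases and n rectangular sides: V = 2·48 = 96, E = 3·48 = 144, F = 48 + 2 = 50.
Check: V − E + F = 96 − 144 + 50 = 2.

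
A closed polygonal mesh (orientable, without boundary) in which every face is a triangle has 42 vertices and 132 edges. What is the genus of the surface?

Every face is a triangle and each edge borders two faces, so 3F = 2·132, giving F = 88.
χ = V − E + F = 42 − 132 + 88 = -2.
For a closed orientable surface χ = 2 − 2g, so g = (2 − (-2))/2 = 2.

2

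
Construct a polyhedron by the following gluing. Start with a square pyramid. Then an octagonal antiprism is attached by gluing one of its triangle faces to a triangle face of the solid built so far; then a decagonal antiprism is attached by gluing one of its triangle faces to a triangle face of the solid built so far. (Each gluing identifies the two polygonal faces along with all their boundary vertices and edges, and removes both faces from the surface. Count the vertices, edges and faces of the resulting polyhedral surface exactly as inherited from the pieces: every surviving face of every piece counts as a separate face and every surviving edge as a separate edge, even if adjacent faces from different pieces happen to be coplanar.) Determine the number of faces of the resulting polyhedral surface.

41

A square pyramid: V=5, E=8, F=5.
Attach an octagonal antiprism (V=16, E=32, F=18) along a 3-gon: merge 3 vertices and 3 edges, delete both glued faces → V=18, E=37, F=21.
Attach a decagonal antiprism (V=20, E=40, F=22) along a 3-gon: merge 3 vertices and 3 edges, delete both glued faces → V=35, E=74, F=41.
Check: V − E + F = 35 − 74 + 41 = 2.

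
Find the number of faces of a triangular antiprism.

8

An antiprism on an n-gon has two n-gon caps and 2n triangles: V = 2·3 = 6, E = 4·3 = 12, F = 2·3 + 2 = 8.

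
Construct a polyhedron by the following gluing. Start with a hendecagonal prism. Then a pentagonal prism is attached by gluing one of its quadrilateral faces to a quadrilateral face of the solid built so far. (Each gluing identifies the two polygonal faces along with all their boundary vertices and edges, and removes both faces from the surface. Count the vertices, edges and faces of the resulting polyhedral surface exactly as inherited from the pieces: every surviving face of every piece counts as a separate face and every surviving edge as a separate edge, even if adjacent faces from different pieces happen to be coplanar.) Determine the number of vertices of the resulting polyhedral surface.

A hendecagonal prism: V=22, E=33, F=13.
Attach a pentagonal prism (V=10, E=15, F=7) along a 4-gon: merge 4 vertices and 4 edges, delete both glued faces → V=28, E=44, F=18.
Check: V − E + F = 28 − 44 + 18 = 2.

28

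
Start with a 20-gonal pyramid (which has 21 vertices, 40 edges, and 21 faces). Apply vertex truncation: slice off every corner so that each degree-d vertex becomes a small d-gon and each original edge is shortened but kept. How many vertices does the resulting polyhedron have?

80

Truncation replaces each original edge-end by a new vertex, so V′ = 2E = 80.
Each original edge survives, and each old vertex of degree d contributes d new edges; summing degrees gives Σd = 2E, so E′ = E + 2E = 3E = 120.
Each original face survives and each original vertex becomes one new face: F′ = F + V = 42.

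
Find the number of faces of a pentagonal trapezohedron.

The n-trapezohedron (dual of the n-antiprism) has V = 2·5 + 2 = 12, E = 4·5 = 20, F = 2·5 = 10.

10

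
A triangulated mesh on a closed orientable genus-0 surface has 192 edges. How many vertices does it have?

66

χ = 2 − 2·0 = 2, and every face is a triangle so 3F = 2E.
F = 2E/3 = 128. Then V = 2 + E − F = 2 + 192 − 128 = 66.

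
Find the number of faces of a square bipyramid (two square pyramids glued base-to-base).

8

A bipyramid over an n-gon has 2n triangular faces and n + 2 vertices: V = 4 + 2 = 6, E = 3·4 = 12, F = 2·4 = 8.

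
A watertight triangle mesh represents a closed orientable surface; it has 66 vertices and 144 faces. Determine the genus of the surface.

4

Every face is a triangle, so 2E = 3·144 = 432, giving E = 216.
χ = V − E + F = 66 − 216 + 144 = -6.
For a closed orientable surface χ = 2 − 2g, so g = (2 − (-6))/2 = 4.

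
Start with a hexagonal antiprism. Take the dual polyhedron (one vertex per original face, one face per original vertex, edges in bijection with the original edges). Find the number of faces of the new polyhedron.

12

The base solid has V = 12, E = 24, F = 14.
The dual swaps V and F and preserves E: V′ = F = 14, E′ = E = 24, F′ = V = 12.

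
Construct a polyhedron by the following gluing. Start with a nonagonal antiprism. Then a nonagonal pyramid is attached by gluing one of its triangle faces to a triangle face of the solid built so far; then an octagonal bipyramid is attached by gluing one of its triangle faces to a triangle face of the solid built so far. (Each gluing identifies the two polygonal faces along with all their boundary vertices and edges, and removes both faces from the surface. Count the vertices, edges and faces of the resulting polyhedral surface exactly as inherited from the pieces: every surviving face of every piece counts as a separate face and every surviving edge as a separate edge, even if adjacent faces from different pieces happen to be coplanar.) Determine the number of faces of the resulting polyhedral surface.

42

A nonagonal antiprism: V=18, E=36, F=20.
Attach a nonagonal pyramid (V=10, E=18, F=10) along a 3-gon: merge 3 vertices and 3 edges, delete both glued faces → V=25, E=51, F=28.
Attach an octagonal bipyramid (V=10, E=24, F=16) along a 3-gon: merge 3 vertices and 3 edges, delete both glued faces → V=32, E=72, F=42.
Check: V − E + F = 32 − 72 + 42 = 2.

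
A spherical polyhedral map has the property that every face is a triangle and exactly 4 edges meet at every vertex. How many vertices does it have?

6

Each face has 3 edges and each edge borders two faces, so 2E = 3F.
Each vertex has degree 4, so 4V = 2E and hence V = 3F/4.
Euler: V − E + F = 2 ⇒ (3F/4) − (3F/2) + F = 2.
Multiply by 8: (6 − 12 + 8)F = 16, i.e. 2F = 16.
So F = 8, E = 3·8/2 = 12, V = 3·8/4 = 6.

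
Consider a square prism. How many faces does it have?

6

A prism on an n-gon has two n-gon bases and n rectangular sides: V = 2·4 = 8, E = 3·4 = 12, F = 4 + 2 = 6.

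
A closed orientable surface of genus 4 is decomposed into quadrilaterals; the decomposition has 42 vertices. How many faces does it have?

χ = 2 − 2·4 = -6, and every face is a square so 4F = 2E.
V − E + F = -6 with E = 4F/2 gives 42 − (4/2 − 1)·F = -6, so F = 48 and E = 96.

48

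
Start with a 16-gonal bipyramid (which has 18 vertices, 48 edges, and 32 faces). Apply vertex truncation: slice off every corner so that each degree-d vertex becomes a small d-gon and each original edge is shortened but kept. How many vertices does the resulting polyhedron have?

96

Truncation replaces each original edge-end by a new vertex, so V′ = 2E = 96.
Each original edge survives, and each old vertex of degree d contributes d new edges; summing degrees gives Σd = 2E, so E′ = E + 2E = 3E = 144.
Each original face survives and each original vertex becomes one new face: F′ = F + V = 50.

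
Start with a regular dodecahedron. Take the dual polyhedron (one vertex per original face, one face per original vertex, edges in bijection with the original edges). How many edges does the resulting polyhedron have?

30

The base solid has V = 20, E = 30, F = 12.
The dual swaps V and F and preserves E: V′ = F = 12, E′ = E = 30, F′ = V = 20.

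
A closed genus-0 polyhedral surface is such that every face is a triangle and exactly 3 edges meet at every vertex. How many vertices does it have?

4

Each face has 3 edges and each edge borders two faces, so 2E = 3F.
Each vertex has degree 3, so 3V = 2E and hence V = 3F/3.
Euler: V − E + F = 2 ⇒ (3F/3) − (3F/2) + F = 2.
Multiply by 6: (6 − 9 + 6)F = 12, i.e. 3F = 12.
So F = 4, E = 3·4/2 = 6, V = 3·4/3 = 4.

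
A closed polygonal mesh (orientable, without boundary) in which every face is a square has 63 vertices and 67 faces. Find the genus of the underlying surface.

Every face is a square, so 2E = 4·67 = 268, giving E = 134.
χ = V − E + F = 63 − 134 + 67 = -4.
For a closed orientable surface χ = 2 − 2g, so g = (2 − (-4))/2 = 3.

3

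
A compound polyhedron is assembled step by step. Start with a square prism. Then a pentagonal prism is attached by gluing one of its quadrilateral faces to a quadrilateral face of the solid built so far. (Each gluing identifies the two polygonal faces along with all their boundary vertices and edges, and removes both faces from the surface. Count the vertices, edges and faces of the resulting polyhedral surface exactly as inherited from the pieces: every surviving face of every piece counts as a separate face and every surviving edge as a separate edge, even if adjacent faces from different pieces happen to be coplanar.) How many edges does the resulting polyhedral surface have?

23

A square prism: V=8, E=12, F=6.
Attach a pentagonal prism (V=10, E=15, F=7) along a 4-gon: merge 4 vertices and 4 edges, delete both glued faces → V=14, E=23, F=11.
Check: V − E + F = 14 − 23 + 11 = 2.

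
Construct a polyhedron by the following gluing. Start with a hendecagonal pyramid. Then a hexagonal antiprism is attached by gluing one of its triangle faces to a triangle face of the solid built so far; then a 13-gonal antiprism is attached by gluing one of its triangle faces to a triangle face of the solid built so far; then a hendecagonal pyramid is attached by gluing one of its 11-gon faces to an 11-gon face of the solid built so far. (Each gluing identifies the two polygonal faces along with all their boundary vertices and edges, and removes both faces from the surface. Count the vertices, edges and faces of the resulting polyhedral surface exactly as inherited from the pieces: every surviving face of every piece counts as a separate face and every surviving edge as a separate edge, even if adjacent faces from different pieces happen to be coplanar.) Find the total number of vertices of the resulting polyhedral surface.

A hendecagonal pyramid: V=12, E=22, F=12.
Attach a hexagonal antiprism (V=12, E=24, F=14) along a 3-gon: merge 3 vertices and 3 edges, delete both glued faces → V=21, E=43, F=24.
Attach a 13-gonal antiprism (V=26, E=52, F=28) along a 3-gon: merge 3 vertices and 3 edges, delete both glued faces → V=44, E=92, F=50.
Attach a hendecagonal pyramid (V=12, E=22, F=12) along an 11-gon: merge 11 vertices and 11 edges, delete both glued faces → V=45, E=103, F=60.
Check: V − E + F = 45 − 103 + 60 = 2.

45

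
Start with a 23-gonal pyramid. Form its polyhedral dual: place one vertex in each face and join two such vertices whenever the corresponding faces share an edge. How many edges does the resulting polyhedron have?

The base solid has V = 24, E = 46, F = 24.
The dual swaps V and F and preserves E: V′ = F = 24, E′ = E = 46, F′ = V = 24.

46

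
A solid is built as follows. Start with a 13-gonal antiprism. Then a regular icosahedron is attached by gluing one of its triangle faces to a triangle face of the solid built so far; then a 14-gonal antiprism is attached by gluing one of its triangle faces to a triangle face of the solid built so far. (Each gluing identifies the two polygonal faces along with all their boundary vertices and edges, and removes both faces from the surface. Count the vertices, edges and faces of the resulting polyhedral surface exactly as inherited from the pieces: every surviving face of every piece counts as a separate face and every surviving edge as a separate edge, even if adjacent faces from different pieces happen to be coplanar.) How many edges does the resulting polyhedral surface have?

132

A 13-gonal antiprism: V=26, E=52, F=28.
Attach a regular icosahedron (V=12, E=30, F=20) along a 3-gon: merge 3 vertices and 3 edges, delete both glued faces → V=35, E=79, F=46.
Attach a 14-gonal antiprism (V=28, E=56, F=30) along a 3-gon: merge 3 vertices and 3 edges, delete both glued faces → V=60, E=132, F=74.
Check: V − E + F = 60 − 132 + 74 = 2.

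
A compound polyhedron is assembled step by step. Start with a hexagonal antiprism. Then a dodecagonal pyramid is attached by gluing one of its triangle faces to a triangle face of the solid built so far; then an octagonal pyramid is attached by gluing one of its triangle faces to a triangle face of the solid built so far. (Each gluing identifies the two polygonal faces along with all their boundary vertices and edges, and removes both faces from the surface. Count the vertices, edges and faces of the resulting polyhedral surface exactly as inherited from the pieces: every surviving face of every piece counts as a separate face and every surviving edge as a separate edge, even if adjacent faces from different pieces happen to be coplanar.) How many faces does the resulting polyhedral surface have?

A hexagonal antiprism: V=12, E=24, F=14.
Attach a dodecagonal pyramid (V=13, E=24, F=13) along a 3-gon: merge 3 vertices and 3 edges, delete both glued faces → V=22, E=45, F=25.
Attach an octagonal pyramid (V=9, E=16, F=9) along a 3-gon: merge 3 vertices and 3 edges, delete both glued faces → V=28, E=58, F=32.
Check: V − E + F = 28 − 58 + 32 = 2.

32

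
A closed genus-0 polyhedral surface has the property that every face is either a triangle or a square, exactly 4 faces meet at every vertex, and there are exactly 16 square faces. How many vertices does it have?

Let x be the number of triangles; then F = 16 + x.
Edge–face incidences: 2E = 4·16 + 3·x = 64 + 3x.
Every vertex has degree 4, so 4V = 2E.
Euler: V − E + F = 2 ⇒ (2E)/4 − E + (16 + x) = 2.
Multiply by 8: 2·(2E) − 4·(2E) + 8·(16 + x) = 16, i.e. 128 + 8x − 2·(64 + 3x) = 16.
Collecting terms: 2x = 16, so x = 8.
Then 2E = 64 + 3·8 = 88, so E = 44, V = 2E/4 = 22, F = 16 + 8 = 24.

22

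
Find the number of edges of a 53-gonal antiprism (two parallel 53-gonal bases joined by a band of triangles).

An antiprism on an n-gon has two n-gon caps and 2n triangles: V = 2·53 = 106, E = 4·53 = 212, F = 2·53 + 2 = 108.
Check: V − E + F = 106 − 212 + 108 = 2.

212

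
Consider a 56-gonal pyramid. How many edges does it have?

A pyramid on an n-gon base has one n-gon and n triangles: V = 56 + 1 = 57, E = 2·56 = 112, F = 56 + 1 = 57.
Check: V − E + F = 57 − 112 + 57 = 2.

112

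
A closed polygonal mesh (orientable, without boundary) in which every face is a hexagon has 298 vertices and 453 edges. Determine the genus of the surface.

3

Every face is a hexagon and each edge borders two faces, so 6F = 2·453, giving F = 151.
χ = V − E + F = 298 − 453 + 151 = -4.
For a closed orientable surface χ = 2 − 2g, so g = (2 − (-4))/2 = 3.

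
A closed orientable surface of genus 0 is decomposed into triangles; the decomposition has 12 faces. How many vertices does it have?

χ = 2 − 2·0 = 2, and every face is a triangle so 3F = 2E.
E = 3·12/2 = 18. Then V = 2 + E − F = 2 + 18 − 12 = 8.

8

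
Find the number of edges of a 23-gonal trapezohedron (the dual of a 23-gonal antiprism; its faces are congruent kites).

92

The n-trapezohedron (dual of the n-antiprism) has V = 2·23 + 2 = 48, E = 4·23 = 92, F = 2·23 = 46.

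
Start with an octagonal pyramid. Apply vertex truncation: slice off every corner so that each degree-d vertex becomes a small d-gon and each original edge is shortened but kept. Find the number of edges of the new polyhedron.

48

The base solid has V = 9, E = 16, F = 9.
Truncation replaces each original edge-end by a new vertex, so V′ = 2E = 32.
Each original edge survives, and each old vertex of degree d contributes d new edges; summing degrees gives Σd = 2E, so E′ = E + 2E = 3E = 48.
Each original face survives and each original vertex becomes one new face: F′ = F + V = 18.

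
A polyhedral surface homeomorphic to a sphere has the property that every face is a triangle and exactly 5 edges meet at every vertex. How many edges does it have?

30

Each face has 3 edges and each edge borders two faces, so 2E = 3F.
Each vertex has degree 5, so 5V = 2E and hence V = 3F/5.
Euler: V − E + F = 2 ⇒ (3F/5) − (3F/2) + F = 2.
Multiply by 10: (6 − 15 + 10)F = 20, i.e. 1F = 20.
So F = 20, E = 3·20/2 = 30, V = 3·20/5 = 12.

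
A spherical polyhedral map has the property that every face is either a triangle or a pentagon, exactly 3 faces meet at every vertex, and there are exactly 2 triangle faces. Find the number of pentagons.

6

Let x be the number of pentagons; then F = 2 + x.
Edge–face incidences: 2E = 3·2 + 5·x = 6 + 5x.
Every vertex has degree 3, so 3V = 2E.
Euler: V − E + F = 2 ⇒ (2E)/3 − E + (2 + x) = 2.
Multiply by 6: 2·(2E) − 3·(2E) + 6·(2 + x) = 12, i.e. 12 + 6x − (6 + 5x) = 12.
Collecting terms: x + 6 = 12, so x = 6.
Then 2E = 6 + 5·6 = 36, so E = 18, V = 2E/3 = 12, F = 2 + 6 = 8.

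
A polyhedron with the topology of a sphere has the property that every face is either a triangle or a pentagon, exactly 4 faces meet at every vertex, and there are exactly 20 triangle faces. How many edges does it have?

Let x be the number of pentagons; then F = 20 + x.
Edge–face incidences: 2E = 3·20 + 5·x = 60 + 5x.
Every vertex has degree 4, so 4V = 2E.
Euler: V − E + F = 2 ⇒ (2E)/4 − E + (20 + x) = 2.
Multiply by 8: 2·(2E) − 4·(2E) + 8·(20 + x) = 16, i.e. 160 + 8x − 2·(60 + 5x) = 16.
Collecting terms: −2x + 40 = 16, so −2x = −24, so x = 12.
Then 2E = 60 + 5·12 = 120, so E = 60, V = 2E/4 = 30, F = 20 + 12 = 32.

60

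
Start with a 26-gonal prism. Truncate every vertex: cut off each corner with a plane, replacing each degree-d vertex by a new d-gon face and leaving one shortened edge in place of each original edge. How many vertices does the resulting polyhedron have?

156

The base solid has V = 52, E = 78, F = 28.
Truncation replaces each original edge-end by a new vertex, so V′ = 2E = 156.
Each original edge survives, and each old vertex of degree d contributes d new edges; summing degrees gives Σd = 2E, so E′ = E + 2E = 3E = 234.
Each original face survives and each original vertex becomes one new face: F′ = F + V = 80.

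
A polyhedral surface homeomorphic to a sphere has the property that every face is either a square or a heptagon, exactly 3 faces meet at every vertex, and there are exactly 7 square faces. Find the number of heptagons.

2

Let x be the number of heptagons; then F = 7 + x.
Edge–face incidences: 2E = 4·7 + 7·x = 28 + 7x.
Every vertex has degree 3, so 3V = 2E.
Euler: V − E + F = 2 ⇒ (2E)/3 − E + (7 + x) = 2.
Multiply by 6: 2·(2E) − 3·(2E) + 6·(7 + x) = 12, i.e. 42 + 6x − (28 + 7x) = 12.
Collecting terms: −x + 14 = 12, so −x = −2, so x = 2.
Then 2E = 28 + 7·2 = 42, so E = 21, V = 2E/3 = 14, F = 7 + 2 = 9.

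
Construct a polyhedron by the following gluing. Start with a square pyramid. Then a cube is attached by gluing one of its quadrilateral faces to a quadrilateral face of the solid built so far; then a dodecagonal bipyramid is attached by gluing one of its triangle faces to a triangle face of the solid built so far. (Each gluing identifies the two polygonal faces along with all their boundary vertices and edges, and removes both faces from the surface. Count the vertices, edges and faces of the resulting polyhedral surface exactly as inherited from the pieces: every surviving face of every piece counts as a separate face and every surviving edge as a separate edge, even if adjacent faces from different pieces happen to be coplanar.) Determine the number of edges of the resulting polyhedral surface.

49

A square pyramid: V=5, E=8, F=5.
Attach a cube (V=8, E=12, F=6) along a 4-gon: merge 4 vertices and 4 edges, delete both glued faces → V=9, E=16, F=9.
Attach a dodecagonal bipyramid (V=14, E=36, F=24) along a 3-gon: merge 3 vertices and 3 edges, delete both glued faces → V=20, E=49, F=31.
Check: V − E + F = 20 − 49 + 31 = 2.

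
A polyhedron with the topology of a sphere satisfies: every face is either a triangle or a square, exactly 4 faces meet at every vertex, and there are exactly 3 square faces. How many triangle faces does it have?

8

Let x be the number of triangles; then F = 3 + x.
Edge–face incidences: 2E = 4·3 + 3·x = 12 + 3x.
Every vertex has degree 4, so 4V = 2E.
Euler: V − E + F = 2 ⇒ (2E)/4 − E + (3 + x) = 2.
Multiply by 8: 2·(2E) − 4·(2E) + 8·(3 + x) = 16, i.e. 24 + 8x − 2·(12 + 3x) = 16.
Collecting terms: 2x = 16, so x = 8.
Then 2E = 12 + 3·8 = 36, so E = 18, V = 2E/4 = 9, F = 3 + 8 = 11.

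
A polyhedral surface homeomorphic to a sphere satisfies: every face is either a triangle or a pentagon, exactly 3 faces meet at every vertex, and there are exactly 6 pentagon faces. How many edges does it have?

Let x be the number of triangles; then F = 6 + x.
Edge–face incidences: 2E = 5·6 + 3·x = 30 + 3x.
Every vertex has degree 3, so 3V = 2E.
Euler: V − E + F = 2 ⇒ (2E)/3 − E + (6 + x) = 2.
Multiply by 6: 2·(2E) − 3·(2E) + 6·(6 + x) = 12, i.e. 36 + 6x − (30 + 3x) = 12.
Collecting terms: 3x + 6 = 12, so 3x = 6, so x = 2.
Then 2E = 30 + 3·2 = 36, so E = 18, V = 2E/3 = 12, F = 6 + 2 = 8.

18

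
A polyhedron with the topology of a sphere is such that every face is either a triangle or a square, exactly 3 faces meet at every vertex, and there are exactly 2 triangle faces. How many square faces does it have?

Let x be the number of squares; then F = 2 + x.
Edge–face incidences: 2E = 3·2 + 4·x = 6 + 4x.
Every vertex has degree 3, so 3V = 2E.
Euler: V − E + F = 2 ⇒ (2E)/3 − E + (2 + x) = 2.
Multiply by 6: 2·(2E) − 3·(2E) + 6·(2 + x) = 12, i.e. 12 + 6x − (6 + 4x) = 12.
Collecting terms: 2x + 6 = 12, so 2x = 6, so x = 3.
Then 2E = 6 + 4·3 = 18, so E = 9, V = 2E/3 = 6, F = 2 + 3 = 5.

3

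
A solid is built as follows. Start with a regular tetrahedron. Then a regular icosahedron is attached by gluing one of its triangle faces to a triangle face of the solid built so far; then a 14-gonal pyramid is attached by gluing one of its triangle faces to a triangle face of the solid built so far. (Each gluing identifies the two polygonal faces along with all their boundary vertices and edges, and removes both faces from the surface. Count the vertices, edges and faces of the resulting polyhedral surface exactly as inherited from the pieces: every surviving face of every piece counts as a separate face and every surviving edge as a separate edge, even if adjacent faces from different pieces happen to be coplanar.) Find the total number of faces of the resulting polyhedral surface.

A regular tetrahedron: V=4, E=6, F=4.
Attach a regular icosahedron (V=12, E=30, F=20) along a 3-gon: merge 3 vertices and 3 edges, delete both glued faces → V=13, E=33, F=22.
Attach a 14-gonal pyramid (V=15, E=28, F=15) along a 3-gon: merge 3 vertices and 3 edges, delete both glued faces → V=25, E=58, F=35.
Check: V − E + F = 25 − 58 + 35 = 2.

35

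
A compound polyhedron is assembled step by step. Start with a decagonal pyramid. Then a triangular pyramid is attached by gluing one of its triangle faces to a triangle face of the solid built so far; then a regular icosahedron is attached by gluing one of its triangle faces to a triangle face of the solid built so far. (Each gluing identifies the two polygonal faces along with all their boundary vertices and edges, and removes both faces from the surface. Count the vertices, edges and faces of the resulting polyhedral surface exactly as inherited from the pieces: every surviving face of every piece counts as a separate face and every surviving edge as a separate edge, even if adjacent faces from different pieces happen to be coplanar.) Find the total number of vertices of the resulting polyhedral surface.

21

A decagonal pyramid: V=11, E=20, F=11.
Attach a triangular pyramid (V=4, E=6, F=4) along a 3-gon: merge 3 vertices and 3 edges, delete both glued faces → V=12, E=23, F=13.
Attach a regular icosahedron (V=12, E=30, F=20) along a 3-gon: merge 3 vertices and 3 edges, delete both glued faces → V=21, E=50, F=31.
Check: V − E + F = 21 − 50 + 31 = 2.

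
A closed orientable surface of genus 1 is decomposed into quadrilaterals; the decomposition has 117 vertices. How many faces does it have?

117

χ = 2 − 2·1 = 0, and every face is a square so 4F = 2E.
V − E + F = 0 with E = 4F/2 gives 117 − (4/2 − 1)·F = 0, so F = 117 and E = 234.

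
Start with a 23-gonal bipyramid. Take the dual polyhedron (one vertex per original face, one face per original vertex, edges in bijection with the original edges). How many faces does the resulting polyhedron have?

The base solid has V = 25, E = 69, F = 46.
The dual swaps V and F and preserves E: V′ = F = 46, E′ = E = 69, F′ = V = 25.

25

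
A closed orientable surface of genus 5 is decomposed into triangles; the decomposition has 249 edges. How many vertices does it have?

75

χ = 2 − 2·5 = -8, and every face is a triangle so 3F = 2E.
F = 2E/3 = 166. Then V = -8 + E − F = -8 + 249 − 166 = 75.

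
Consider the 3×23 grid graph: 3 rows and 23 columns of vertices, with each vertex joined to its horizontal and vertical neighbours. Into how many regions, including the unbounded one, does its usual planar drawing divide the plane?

45

The grid has V = 3·23 = 69 vertices and E = 3·22 + 23·2 = 112 edges.
F = 2 − V + E = 2 − 69 + 112 = 45.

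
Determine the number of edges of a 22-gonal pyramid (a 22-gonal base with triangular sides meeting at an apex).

A pyramid on an n-gon base has one n-gon and n triangles: V = 22 + 1 = 23, E = 2·22 = 44, F = 22 + 1 = 23.
Check: V − E + F = 23 − 44 + 23 = 2.

44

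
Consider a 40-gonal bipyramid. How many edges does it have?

120

A bipyramid over an n-gon has 2n triangular faces and n + 2 vertices: V = 40 + 2 = 42, E = 3·40 = 120, F = 2·40 = 80.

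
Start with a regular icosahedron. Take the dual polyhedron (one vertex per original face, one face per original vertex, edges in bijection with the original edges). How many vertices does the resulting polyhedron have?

The base solid has V = 12, E = 30, F = 20.
The dual swaps V and F and preserves E: V′ = F = 20, E′ = E = 30, F′ = V = 12.

20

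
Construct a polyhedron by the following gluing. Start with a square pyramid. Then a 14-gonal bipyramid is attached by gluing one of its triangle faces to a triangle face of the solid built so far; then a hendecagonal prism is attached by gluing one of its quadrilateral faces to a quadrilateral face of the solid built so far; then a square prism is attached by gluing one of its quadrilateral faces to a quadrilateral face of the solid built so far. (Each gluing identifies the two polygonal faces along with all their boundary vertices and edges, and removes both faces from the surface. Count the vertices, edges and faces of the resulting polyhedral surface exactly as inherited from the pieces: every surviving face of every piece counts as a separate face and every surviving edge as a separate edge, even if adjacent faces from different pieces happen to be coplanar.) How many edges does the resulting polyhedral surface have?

A square pyramid: V=5, E=8, F=5.
Attach a 14-gonal bipyramid (V=16, E=42, F=28) along a 3-gon: merge 3 vertices and 3 edges, delete both glued faces → V=18, E=47, F=31.
Attach a hendecagonal prism (V=22, E=33, F=13) along a 4-gon: merge 4 vertices and 4 edges, delete both glued faces → V=36, E=76, F=42.
Attach a square prism (V=8, E=12, F=6) along a 4-gon: merge 4 vertices and 4 edges, delete both glued faces → V=40, E=84, F=46.
Check: V − E + F = 40 − 84 + 46 = 2.

84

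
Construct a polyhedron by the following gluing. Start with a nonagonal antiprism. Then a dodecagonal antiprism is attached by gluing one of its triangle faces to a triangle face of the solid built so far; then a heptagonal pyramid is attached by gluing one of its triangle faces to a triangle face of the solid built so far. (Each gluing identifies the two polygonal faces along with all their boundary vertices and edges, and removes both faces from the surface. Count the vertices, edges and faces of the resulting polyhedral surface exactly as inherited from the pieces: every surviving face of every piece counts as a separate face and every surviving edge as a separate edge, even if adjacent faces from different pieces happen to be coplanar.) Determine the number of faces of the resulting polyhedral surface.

50

A nonagonal antiprism: V=18, E=36, F=20.
Attach a dodecagonal antiprism (V=24, E=48, F=26) along a 3-gon: merge 3 vertices and 3 edges, delete both glued faces → V=39, E=81, F=44.
Attach a heptagonal pyramid (V=8, E=14, F=8) along a 3-gon: merge 3 vertices and 3 edges, delete both glued faces → V=44, E=92, F=50.
Check: V − E + F = 44 − 92 + 50 = 2.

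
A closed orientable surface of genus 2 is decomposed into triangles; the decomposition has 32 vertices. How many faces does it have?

χ = 2 − 2·2 = -2, and every face is a triangle so 3F = 2E.
V − E + F = -2 with E = 3F/2 gives 32 − (3/2 − 1)·F = -2, so F = 68 and E = 102.

68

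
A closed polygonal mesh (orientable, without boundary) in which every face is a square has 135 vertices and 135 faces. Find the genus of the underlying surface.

Every face is a square, so 2E = 4·135 = 540, giving E = 270.
χ = V − E + F = 135 − 270 + 135 = 0.
For a closed orientable surface χ = 2 − 2g, so g = (2 − (0))/2 = 1.

1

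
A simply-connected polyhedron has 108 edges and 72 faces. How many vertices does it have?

Here V − E + F = 2.
V = 2 + E − F = 2 + 108 − 72 = 38.

38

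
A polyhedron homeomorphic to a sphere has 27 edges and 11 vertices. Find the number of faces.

18

Here V − E + F = 2.
F = 2 − V + E = 2 − 11 + 27 = 18.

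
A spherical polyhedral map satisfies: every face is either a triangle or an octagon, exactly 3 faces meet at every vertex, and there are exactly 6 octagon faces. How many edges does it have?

Let x be the number of triangles; then F = 6 + x.
Edge–face incidences: 2E = 8·6 + 3·x = 48 + 3x.
Every vertex has degree 3, so 3V = 2E.
Euler: V − E + F = 2 ⇒ (2E)/3 − E + (6 + x) = 2.
Multiply by 6: 2·(2E) − 3·(2E) + 6·(6 + x) = 12, i.e. 36 + 6x − (48 + 3x) = 12.
Collecting terms: 3x − 12 = 12, so 3x = 24, so x = 8.
Then 2E = 48 + 3·8 = 72, so E = 36, V = 2E/3 = 24, F = 6 + 8 = 14.

36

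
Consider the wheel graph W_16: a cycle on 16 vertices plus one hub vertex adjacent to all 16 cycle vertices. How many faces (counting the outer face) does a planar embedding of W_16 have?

17

W_16 has V = 16 + 1 = 17 vertices and E = 2·16 = 32 edges.
By Euler's formula F = 2 − V + E = 2 − 17 + 32 = 17.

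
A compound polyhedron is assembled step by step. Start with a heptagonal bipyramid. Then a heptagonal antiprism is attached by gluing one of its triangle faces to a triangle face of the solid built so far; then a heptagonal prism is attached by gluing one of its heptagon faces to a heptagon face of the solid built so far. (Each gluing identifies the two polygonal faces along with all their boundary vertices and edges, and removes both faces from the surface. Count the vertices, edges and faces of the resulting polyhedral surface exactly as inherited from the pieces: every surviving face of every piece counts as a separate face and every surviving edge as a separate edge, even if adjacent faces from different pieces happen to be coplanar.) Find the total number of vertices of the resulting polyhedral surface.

27

A heptagonal bipyramid: V=9, E=21, F=14.
Attach a heptagonal antiprism (V=14, E=28, F=16) along a 3-gon: merge 3 vertices and 3 edges, delete both glued faces → V=20, E=46, F=28.
Attach a heptagonal prism (V=14, E=21, F=9) along a 7-gon: merge 7 vertices and 7 edges, delete both glued faces → V=27, E=60, F=35.
Check: V − E + F = 27 − 60 + 35 = 2.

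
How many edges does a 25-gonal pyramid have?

A pyramid on an n-gon base has one n-gon and n triangles: V = 25 + 1 = 26, E = 2·25 = 50, F = 25 + 1 = 26.

50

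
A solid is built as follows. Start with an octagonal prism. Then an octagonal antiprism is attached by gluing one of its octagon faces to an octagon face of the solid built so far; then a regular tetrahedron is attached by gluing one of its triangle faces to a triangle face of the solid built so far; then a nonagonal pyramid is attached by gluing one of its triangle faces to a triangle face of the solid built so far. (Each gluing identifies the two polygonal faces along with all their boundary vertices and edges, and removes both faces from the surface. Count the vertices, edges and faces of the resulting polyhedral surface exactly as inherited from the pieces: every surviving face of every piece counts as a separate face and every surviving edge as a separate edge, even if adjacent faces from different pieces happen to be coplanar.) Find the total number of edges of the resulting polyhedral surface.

66

An octagonal prism: V=16, E=24, F=10.
Attach an octagonal antiprism (V=16, E=32, F=18) along an 8-gon: merge 8 vertices and 8 edges, delete both glued faces → V=24, E=48, F=26.
Attach a regular tetrahedron (V=4, E=6, F=4) along a 3-gon: merge 3 vertices and 3 edges, delete both glued faces → V=25, E=51, F=28.
Attach a nonagonal pyramid (V=10, E=18, F=10) along a 3-gon: merge 3 vertices and 3 edges, delete both glued faces → V=32, E=66, F=36.
Check: V − E + F = 32 − 66 + 36 = 2.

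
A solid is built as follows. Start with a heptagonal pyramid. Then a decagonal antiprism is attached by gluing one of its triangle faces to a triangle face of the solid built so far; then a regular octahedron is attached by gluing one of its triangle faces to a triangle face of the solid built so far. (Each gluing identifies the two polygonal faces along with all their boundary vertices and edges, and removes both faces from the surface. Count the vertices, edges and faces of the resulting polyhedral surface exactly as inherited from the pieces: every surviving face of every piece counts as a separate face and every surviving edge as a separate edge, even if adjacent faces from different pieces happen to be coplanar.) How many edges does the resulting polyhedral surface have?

60

A heptagonal pyramid: V=8, E=14, F=8.
Attach a decagonal antiprism (V=20, E=40, F=22) along a 3-gon: merge 3 vertices and 3 edges, delete both glued faces → V=25, E=51, F=28.
Attach a regular octahedron (V=6, E=12, F=8) along a 3-gon: merge 3 vertices and 3 edges, delete both glued faces → V=28, E=60, F=34.
Check: V − E + F = 28 − 60 + 34 = 2.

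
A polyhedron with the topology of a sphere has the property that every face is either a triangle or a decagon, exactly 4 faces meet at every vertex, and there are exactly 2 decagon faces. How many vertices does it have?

Let x be the number of triangles; then F = 2 + x.
Edge–face incidences: 2E = 10·2 + 3·x = 20 + 3x.
Every vertex has degree 4, so 4V = 2E.
Euler: V − E + F = 2 ⇒ (2E)/4 − E + (2 + x) = 2.
Multiply by 8: 2·(2E) − 4·(2E) + 8·(2 + x) = 16, i.e. 16 + 8x − 2·(20 + 3x) = 16.
Collecting terms: 2x − 24 = 16, so 2x = 40, so x = 20.
Then 2E = 20 + 3·20 = 80, so E = 40, V = 2E/4 = 20, F = 2 + 20 = 22.

20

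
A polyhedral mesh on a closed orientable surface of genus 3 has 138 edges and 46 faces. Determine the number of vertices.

For a closed orientable surface of genus 3, χ = 2 − 2·3 = -4.
V = -4 + E − F = -4 + 138 − 46 = 88.

88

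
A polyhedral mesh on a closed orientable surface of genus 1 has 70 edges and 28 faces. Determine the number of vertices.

For a closed orientable surface of genus 1, χ = 2 − 2·1 = 0.
V = 0 + E − F = 0 + 70 − 28 = 42.

42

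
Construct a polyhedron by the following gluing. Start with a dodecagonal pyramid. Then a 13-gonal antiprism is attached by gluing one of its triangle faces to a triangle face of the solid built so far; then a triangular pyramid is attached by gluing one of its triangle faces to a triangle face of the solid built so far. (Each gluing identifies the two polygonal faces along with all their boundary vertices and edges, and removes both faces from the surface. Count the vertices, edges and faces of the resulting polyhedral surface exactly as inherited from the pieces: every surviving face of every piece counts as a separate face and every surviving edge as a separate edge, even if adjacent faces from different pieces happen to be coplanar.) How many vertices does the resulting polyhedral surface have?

37

A dodecagonal pyramid: V=13, E=24, F=13.
Attach a 13-gonal antiprism (V=26, E=52, F=28) along a 3-gon: merge 3 vertices and 3 edges, delete both glued faces → V=36, E=73, F=39.
Attach a triangular pyramid (V=4, E=6, F=4) along a 3-gon: merge 3 vertices and 3 edges, delete both glued faces → V=37, E=76, F=41.
Check: V − E + F = 37 − 76 + 41 = 2.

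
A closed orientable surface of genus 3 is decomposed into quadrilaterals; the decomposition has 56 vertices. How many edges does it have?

χ = 2 − 2·3 = -4, and every face is a square so 4F = 2E.
V − E + F = -4 with E = 4F/2 gives 56 − (4/2 − 1)·F = -4, so F = 60 and E = 120.

120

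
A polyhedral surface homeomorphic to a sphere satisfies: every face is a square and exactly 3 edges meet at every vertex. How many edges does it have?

12

Each face has 4 edges and each edge borders two faces, so 2E = 4F.
Each vertex has degree 3, so 3V = 2E and hence V = 4F/3.
Euler: V − E + F = 2 ⇒ (4F/3) − (4F/2) + F = 2.
Multiply by 6: (8 − 12 + 6)F = 12, i.e. 2F = 12.
So F = 6, E = 4·6/2 = 12, V = 4·6/3 = 8.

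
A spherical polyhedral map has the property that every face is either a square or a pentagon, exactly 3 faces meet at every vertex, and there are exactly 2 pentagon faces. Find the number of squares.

Let x be the number of squares; then F = 2 + x.
Edge–face incidences: 2E = 5·2 + 4·x = 10 + 4x.
Every vertex has degree 3, so 3V = 2E.
Euler: V − E + F = 2 ⇒ (2E)/3 − E + (2 + x) = 2.
Multiply by 6: 2·(2E) − 3·(2E) + 6·(2 + x) = 12, i.e. 12 + 6x − (10 + 4x) = 12.
Collecting terms: 2x + 2 = 12, so 2x = 10, so x = 5.
Then 2E = 10 + 4·5 = 30, so E = 15, V = 2E/3 = 10, F = 2 + 5 = 7.

5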